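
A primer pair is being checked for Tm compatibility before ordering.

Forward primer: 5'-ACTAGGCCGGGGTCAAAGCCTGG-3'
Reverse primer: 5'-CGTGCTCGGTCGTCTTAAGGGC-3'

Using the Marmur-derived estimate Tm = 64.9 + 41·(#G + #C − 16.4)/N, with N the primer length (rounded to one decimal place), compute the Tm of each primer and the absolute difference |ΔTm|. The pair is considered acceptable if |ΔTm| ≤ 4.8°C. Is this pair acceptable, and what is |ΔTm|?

|ΔTm| = 2.0°C; the pair is acceptable.

Forward: G+C = 15, N = 23 → Tm = 64.9 + 41·(15 − 16.4)/23 = 62.4°C.
Reverse: G+C = 14, N = 22 → Tm = 64.9 + 41·(14 − 16.4)/22 = 60.4°C.
|ΔTm| = |62.4 − 60.4| = 2.0°C, ≤ 4.8°C.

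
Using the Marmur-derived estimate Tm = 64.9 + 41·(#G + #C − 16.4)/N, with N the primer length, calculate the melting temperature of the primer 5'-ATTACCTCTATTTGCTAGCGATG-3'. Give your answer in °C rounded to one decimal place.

Base counts: A=5, T=9, G=4, C=5; G+C = 9, N = 23.
Tm = 64.9 + 41·(9 − 16.4)/23 = 64.9 + -303.40/23 = 51.7°C.

51.7°C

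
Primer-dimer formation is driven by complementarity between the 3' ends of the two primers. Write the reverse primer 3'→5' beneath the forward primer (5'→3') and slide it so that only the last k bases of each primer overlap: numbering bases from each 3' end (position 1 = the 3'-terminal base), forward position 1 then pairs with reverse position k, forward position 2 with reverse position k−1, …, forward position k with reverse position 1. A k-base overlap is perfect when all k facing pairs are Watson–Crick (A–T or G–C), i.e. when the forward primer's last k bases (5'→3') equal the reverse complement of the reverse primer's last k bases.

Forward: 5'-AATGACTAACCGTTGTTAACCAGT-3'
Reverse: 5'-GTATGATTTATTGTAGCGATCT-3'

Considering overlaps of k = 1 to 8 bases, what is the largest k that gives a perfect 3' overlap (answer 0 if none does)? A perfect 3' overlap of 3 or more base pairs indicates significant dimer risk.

Longest perfect overlap: 0 complementary base pairs; below the dimer-risk threshold (threshold 3).

Last 8 bases (5'→3') — forward …TAACCAGT, reverse …AGCGATCT.
Reverse complement of the reverse primer's last 8 bases: AGATCGCT; its first k bases are the reverse complement of the reverse primer's last k bases, so a perfect k-base overlap needs the forward primer's last k bases to equal them.
Comparing (forward last k vs required): k=1: T vs A ✗; k=2: GT vs AG ✗; k=3: AGT vs AGA ✗; k=4: CAGT vs AGAT ✗; k=5: CCAGT vs AGATC ✗; k=6: ACCAGT vs AGATCG ✗; k=7: AACCAGT vs AGATCGC ✗; k=8: TAACCAGT vs AGATCGCT ✗.
No overlap length from 1 to 8 is perfect, so the longest perfect 3' overlap is 0.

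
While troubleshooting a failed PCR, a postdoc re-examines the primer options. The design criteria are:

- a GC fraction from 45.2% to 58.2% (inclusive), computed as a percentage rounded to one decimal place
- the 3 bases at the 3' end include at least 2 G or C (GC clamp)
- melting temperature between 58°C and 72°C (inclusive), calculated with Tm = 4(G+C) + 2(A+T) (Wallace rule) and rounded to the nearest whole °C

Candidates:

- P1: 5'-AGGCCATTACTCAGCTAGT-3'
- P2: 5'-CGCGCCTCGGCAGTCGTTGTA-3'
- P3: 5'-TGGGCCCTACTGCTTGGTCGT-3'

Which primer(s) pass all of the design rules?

P1 (19 nt, A=5 T=5 G=4 C=5): GC 9/19 = 47.4% ✓; 3' end AGT has 1 G/C, need ≥2 ✗; Tm = 2·10 + 4·9 = 56°C, outside 58–72°C ✗ — fails.
P2 (21 nt, A=2 T=5 G=7 C=7): GC 14/21 = 66.7%, outside 45.2–58.2% ✗; 3' end GTA has 1 G/C, need ≥2 ✗; Tm = 2·7 + 4·14 = 70°C ✓ — fails.
P3 (21 nt, A=1 T=7 G=7 C=6): GC 13/21 = 61.9%, outside 45.2–58.2% ✗; 3' end CGT has 2 G/C ✓; Tm = 2·8 + 4·13 = 68°C ✓ — fails.

None of the candidates satisfy all criteria.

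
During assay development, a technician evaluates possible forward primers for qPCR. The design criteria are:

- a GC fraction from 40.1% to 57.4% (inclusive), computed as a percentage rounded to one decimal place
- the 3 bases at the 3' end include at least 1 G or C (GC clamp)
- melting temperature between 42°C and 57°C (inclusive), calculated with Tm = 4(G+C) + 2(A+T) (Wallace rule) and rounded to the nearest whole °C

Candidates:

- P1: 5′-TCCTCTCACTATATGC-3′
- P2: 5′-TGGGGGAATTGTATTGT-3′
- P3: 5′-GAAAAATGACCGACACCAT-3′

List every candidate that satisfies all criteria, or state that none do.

P1, P2 and P3.

P1 (16 nt, A=3 T=6 G=1 C=6): GC 7/16 = 43.8% ✓; 3' end TGC has 2 G/C ✓; Tm = 2·9 + 4·7 = 46°C ✓ — passes.
P2 (17 nt, A=3 T=7 G=7 C=0): GC 7/17 = 41.2% ✓; 3' end TGT has 1 G/C ✓; Tm = 2·10 + 4·7 = 48°C ✓ — passes.
P3 (19 nt, A=9 T=2 G=3 C=5): GC 8/19 = 42.1% ✓; 3' end CAT has 1 G/C ✓; Tm = 2·11 + 4·8 = 54°C ✓ — passes.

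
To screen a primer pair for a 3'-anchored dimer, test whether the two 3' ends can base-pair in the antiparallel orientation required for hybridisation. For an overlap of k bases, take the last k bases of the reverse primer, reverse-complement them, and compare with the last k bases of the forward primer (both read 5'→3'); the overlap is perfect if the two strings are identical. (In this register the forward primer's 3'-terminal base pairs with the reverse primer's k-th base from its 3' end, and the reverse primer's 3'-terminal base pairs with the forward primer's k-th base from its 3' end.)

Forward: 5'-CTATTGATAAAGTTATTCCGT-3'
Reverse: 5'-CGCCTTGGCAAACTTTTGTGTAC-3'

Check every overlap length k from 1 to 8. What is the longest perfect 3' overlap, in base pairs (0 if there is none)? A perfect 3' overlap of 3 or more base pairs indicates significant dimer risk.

Last 8 bases (5'→3') — forward …TATTCCGT, reverse …TTGTGTAC.
Reverse complement of the reverse primer's last 8 bases: GTACACAA; its first k bases are the reverse complement of the reverse primer's last k bases, so a perfect k-base overlap needs the forward primer's last k bases to equal them.
Comparing (forward last k vs required): k=1: T vs G ✗; k=2: GT vs GT ✓; k=3: CGT vs GTA ✗; k=4: CCGT vs GTAC ✗; k=5: TCCGT vs GTACA ✗; k=6: TTCCGT vs GTACAC ✗; k=7: ATTCCGT vs GTACACA ✗; k=8: TATTCCGT vs GTACACAA ✗.
Only k = 2 is perfect, so the longest perfect 3' overlap is 2.

Longest perfect overlap: 2 complementary base pairs; below the dimer-risk threshold (threshold 3).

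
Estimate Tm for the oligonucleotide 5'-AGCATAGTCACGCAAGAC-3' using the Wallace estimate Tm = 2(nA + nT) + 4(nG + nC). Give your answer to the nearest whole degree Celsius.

54°C

Base counts: A=7, T=2, G=4, C=5 (length 18).
Tm = 2·(7+2) + 4·(4+5) = 2·9 + 4·9 = 18 + 36 = 54°C.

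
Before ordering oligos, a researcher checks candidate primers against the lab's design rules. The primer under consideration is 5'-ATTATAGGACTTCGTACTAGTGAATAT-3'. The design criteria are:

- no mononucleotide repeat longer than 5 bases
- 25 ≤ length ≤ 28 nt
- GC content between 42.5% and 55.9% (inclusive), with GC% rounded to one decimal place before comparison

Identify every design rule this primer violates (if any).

Fails: GC content.

Base counts: A=9, T=10, G=5, C=3 (length 27).
homopolymer run: longest run = 2 ✓
length: length 27 ✓
GC content: GC 8/27 = 29.6%, outside 42.5–55.9% ✗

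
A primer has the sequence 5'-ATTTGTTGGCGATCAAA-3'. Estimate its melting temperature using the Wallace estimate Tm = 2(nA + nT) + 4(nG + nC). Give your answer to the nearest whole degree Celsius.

Base counts: A=5, T=6, G=4, C=2 (length 17).
Tm = 2·(5+6) + 4·(4+2) = 2·11 + 4·6 = 22 + 24 = 46°C.

46°C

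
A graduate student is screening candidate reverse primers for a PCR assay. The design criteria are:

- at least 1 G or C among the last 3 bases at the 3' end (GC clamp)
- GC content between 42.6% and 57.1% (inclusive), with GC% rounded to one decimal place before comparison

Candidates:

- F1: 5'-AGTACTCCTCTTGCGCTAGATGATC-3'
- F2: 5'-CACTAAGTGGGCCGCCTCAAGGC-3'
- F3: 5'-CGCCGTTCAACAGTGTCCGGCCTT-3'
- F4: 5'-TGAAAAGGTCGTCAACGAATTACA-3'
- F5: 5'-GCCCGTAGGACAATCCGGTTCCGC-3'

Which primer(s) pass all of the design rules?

F1 only.

F1 (25 nt, A=5 T=8 G=5 C=7): 3' end ATC has 1 G/C ✓; GC 12/25 = 48.0% ✓ — passes.
F2 (23 nt, A=5 T=3 G=7 C=8): 3' end GGC has 3 G/C ✓; GC 15/23 = 65.2%, outside 42.6–57.1% ✗ — fails.
F3 (24 nt, A=3 T=6 G=6 C=9): 3' end CTT has 1 G/C ✓; GC 15/24 = 62.5%, outside 42.6–57.1% ✗ — fails.
F4 (24 nt, A=10 T=5 G=5 C=4): 3' end ACA has 1 G/C ✓; GC 9/24 = 37.5%, outside 42.6–57.1% ✗ — fails.
F5 (24 nt, A=4 T=4 G=7 C=9): 3' end CGC has 3 G/C ✓; GC 16/24 = 66.7%, outside 42.6–57.1% ✗ — fails.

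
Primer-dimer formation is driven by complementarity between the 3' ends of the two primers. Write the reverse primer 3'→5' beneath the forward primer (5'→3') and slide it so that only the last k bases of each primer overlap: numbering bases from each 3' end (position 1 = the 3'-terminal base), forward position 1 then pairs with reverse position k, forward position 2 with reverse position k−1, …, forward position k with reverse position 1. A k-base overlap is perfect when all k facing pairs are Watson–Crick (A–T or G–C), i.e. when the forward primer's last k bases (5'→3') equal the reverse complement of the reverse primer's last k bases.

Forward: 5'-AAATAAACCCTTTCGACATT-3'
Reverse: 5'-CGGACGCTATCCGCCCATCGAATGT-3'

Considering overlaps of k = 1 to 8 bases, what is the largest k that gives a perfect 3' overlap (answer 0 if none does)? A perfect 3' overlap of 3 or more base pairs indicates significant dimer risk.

Longest perfect overlap: 5 complementary base pairs; significant dimer risk (threshold 3).

Last 8 bases (5'→3') — forward …TCGACATT, reverse …TCGAATGT.
Reverse complement of the reverse primer's last 8 bases: ACATTCGA; its first k bases are the reverse complement of the reverse primer's last k bases, so a perfect k-base overlap needs the forward primer's last k bases to equal them.
Comparing (forward last k vs required): k=1: T vs A ✗; k=2: TT vs AC ✗; k=3: ATT vs ACA ✗; k=4: CATT vs ACAT ✗; k=5: ACATT vs ACATT ✓; k=6: GACATT vs ACATTC ✗; k=7: CGACATT vs ACATTCG ✗; k=8: TCGACATT vs ACATTCGA ✗.
Only k = 5 is perfect, so the longest perfect 3' overlap is 5.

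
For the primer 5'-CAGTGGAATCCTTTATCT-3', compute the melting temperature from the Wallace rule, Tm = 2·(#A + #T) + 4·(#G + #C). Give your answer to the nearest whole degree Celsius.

Base counts: A=4, T=7, G=3, C=4 (length 18).
Tm = 2·(4+7) + 4·(3+4) = 2·11 + 4·7 = 22 + 28 = 50°C.

50°C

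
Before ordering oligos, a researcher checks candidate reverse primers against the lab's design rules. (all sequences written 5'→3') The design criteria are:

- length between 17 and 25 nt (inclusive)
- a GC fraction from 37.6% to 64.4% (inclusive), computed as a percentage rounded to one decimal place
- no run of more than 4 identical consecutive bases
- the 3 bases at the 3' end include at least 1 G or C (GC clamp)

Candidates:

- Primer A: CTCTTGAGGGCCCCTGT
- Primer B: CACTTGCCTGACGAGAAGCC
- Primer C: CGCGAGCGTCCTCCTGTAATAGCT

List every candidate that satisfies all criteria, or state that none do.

Primer B and Primer C.

Primer A (17 nt, A=1 T=5 G=5 C=6): length 17 ✓; GC 11/17 = 64.7%, outside 37.6–64.4% ✗; longest run = 4 ✓; 3' end TGT has 1 G/C ✓ — fails.
Primer B (20 nt, A=5 T=3 G=5 C=7): length 20 ✓; GC 12/20 = 60.0% ✓; longest run = 2 ✓; 3' end GCC has 3 G/C ✓ — passes.
Primer C (24 nt, A=4 T=6 G=6 C=8): length 24 ✓; GC 14/24 = 58.3% ✓; longest run = 2 ✓; 3' end GCT has 2 G/C ✓ — passes.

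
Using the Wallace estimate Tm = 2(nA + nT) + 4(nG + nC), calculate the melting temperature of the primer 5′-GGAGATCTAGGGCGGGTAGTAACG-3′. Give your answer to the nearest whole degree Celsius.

76°C

Base counts: A=6, T=4, G=11, C=3 (length 24).
Tm = 2·(6+4) + 4·(11+3) = 2·10 + 4·14 = 20 + 56 = 76°C.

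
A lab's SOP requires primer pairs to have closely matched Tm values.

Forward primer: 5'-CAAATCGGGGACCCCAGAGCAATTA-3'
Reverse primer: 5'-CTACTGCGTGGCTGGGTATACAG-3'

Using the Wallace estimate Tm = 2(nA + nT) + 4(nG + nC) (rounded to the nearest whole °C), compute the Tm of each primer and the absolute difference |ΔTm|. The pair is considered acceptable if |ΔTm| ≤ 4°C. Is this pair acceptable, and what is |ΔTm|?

Forward: A=9 T=3 G=6 C=7 → Tm = 2·12 + 4·13 = 76°C.
Reverse: A=4 T=6 G=8 C=5 → Tm = 2·10 + 4·13 = 72°C.
|ΔTm| = |76 − 72| = 4°C, ≤ 4°C.

|ΔTm| = 4°C; the pair is acceptable.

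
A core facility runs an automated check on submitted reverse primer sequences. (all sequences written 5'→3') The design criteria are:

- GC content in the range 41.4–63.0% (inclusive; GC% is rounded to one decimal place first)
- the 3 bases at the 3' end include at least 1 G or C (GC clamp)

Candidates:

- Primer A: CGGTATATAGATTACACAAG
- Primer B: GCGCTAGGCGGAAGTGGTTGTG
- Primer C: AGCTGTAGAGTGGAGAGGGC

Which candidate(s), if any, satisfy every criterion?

Primer A (20 nt, A=8 T=5 G=4 C=3): GC 7/20 = 35.0%, outside 41.4–63.0% ✗; 3' end AAG has 1 G/C ✓ — fails.
Primer B (22 nt, A=3 T=5 G=11 C=3): GC 14/22 = 63.6%, outside 41.4–63.0% ✗; 3' end GTG has 2 G/C ✓ — fails.
Primer C (20 nt, A=5 T=3 G=10 C=2): GC 12/20 = 60.0% ✓; 3' end GGC has 3 G/C ✓ — passes.

Primer C only.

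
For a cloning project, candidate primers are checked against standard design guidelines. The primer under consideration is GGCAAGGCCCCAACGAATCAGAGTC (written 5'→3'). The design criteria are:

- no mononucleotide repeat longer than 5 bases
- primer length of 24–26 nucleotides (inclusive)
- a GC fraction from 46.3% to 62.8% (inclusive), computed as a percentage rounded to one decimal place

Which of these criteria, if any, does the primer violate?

Meets all criteria.

Base counts: A=8, T=2, G=7, C=8 (length 25).
homopolymer run: longest run = 4 ✓
length: length 25 ✓
GC content: GC 15/25 = 60.0% ✓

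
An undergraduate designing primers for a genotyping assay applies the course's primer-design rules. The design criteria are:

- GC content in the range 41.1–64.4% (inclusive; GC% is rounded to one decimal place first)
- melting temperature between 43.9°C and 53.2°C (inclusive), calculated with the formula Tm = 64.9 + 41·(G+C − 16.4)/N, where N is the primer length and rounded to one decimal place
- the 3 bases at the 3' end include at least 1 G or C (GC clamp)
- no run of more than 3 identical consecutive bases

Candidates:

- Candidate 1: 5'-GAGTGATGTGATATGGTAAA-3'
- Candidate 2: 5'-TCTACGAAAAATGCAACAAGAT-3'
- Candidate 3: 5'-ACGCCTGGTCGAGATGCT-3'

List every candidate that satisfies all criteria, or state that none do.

Candidate 3 only.

Candidate 1 (20 nt, A=7 T=6 G=7 C=0): GC 7/20 = 35.0%, outside 41.1–64.4% ✗; Tm = 64.9 + 41·(7 − 16.4)/20 = 45.6°C ✓; 3' end AAA has 0 G/C, need ≥1 ✗; longest run = 3 ✓ — fails.
Candidate 2 (22 nt, A=11 T=4 G=3 C=4): GC 7/22 = 31.8%, outside 41.1–64.4% ✗; Tm = 64.9 + 41·(7 − 16.4)/22 = 47.4°C ✓; 3' end GAT has 1 G/C ✓; longest run = 5, exceeds 3 ✗ — fails.
Candidate 3 (18 nt, A=3 T=4 G=6 C=5): GC 11/18 = 61.1% ✓; Tm = 64.9 + 41·(11 − 16.4)/18 = 52.6°C ✓; 3' end GCT has 2 G/C ✓; longest run = 2 ✓ — passes.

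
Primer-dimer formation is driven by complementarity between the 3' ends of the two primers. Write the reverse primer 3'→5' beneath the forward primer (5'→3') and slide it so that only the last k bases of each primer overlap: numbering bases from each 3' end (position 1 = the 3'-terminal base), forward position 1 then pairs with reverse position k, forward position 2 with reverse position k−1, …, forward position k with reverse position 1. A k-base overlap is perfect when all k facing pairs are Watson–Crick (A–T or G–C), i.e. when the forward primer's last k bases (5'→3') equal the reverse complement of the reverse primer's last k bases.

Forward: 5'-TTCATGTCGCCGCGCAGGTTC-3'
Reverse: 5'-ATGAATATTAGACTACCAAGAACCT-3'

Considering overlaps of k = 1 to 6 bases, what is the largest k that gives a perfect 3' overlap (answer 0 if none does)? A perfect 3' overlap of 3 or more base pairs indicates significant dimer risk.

Last 6 bases (5'→3') — forward …AGGTTC, reverse …GAACCT.
Reverse complement of the reverse primer's last 6 bases: AGGTTC; its first k bases are the reverse complement of the reverse primer's last k bases, so a perfect k-base overlap needs the forward primer's last k bases to equal them.
Comparing (forward last k vs required): k=1: C vs A ✗; k=2: TC vs AG ✗; k=3: TTC vs AGG ✗; k=4: GTTC vs AGGT ✗; k=5: GGTTC vs AGGTT ✗; k=6: AGGTTC vs AGGTTC ✓.
Only k = 6 is perfect, so the longest perfect 3' overlap is 6.

Longest perfect overlap: 6 complementary base pairs; significant dimer risk (threshold 3).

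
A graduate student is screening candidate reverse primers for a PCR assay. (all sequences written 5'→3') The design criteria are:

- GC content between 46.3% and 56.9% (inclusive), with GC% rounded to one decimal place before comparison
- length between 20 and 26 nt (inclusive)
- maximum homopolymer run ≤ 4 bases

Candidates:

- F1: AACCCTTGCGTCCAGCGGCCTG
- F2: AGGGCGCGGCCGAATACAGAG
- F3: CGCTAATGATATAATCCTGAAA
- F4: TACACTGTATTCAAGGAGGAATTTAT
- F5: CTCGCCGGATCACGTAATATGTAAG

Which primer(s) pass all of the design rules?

F1 (22 nt, A=3 T=4 G=6 C=9): GC 15/22 = 68.2%, outside 46.3–56.9% ✗; length 22 ✓; longest run = 3 ✓ — fails.
F2 (21 nt, A=6 T=1 G=9 C=5): GC 14/21 = 66.7%, outside 46.3–56.9% ✗; length 21 ✓; longest run = 3 ✓ — fails.
F3 (22 nt, A=9 T=6 G=3 C=4): GC 7/22 = 31.8%, outside 46.3–56.9% ✗; length 22 ✓; longest run = 3 ✓ — fails.
F4 (26 nt, A=9 T=9 G=5 C=3): GC 8/26 = 30.8%, outside 46.3–56.9% ✗; length 26 ✓; longest run = 3 ✓ — fails.
F5 (25 nt, A=7 T=6 G=6 C=6): GC 12/25 = 48.0% ✓; length 25 ✓; longest run = 2 ✓ — passes.

F5 only.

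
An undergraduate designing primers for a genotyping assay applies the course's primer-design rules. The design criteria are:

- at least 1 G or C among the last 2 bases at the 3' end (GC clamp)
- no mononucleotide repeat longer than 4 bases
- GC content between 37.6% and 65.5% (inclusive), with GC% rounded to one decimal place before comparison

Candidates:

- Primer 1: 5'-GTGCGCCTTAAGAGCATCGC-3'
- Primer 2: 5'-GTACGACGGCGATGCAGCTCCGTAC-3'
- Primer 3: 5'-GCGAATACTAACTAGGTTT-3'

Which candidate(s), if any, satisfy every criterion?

Primer 1 (20 nt, A=4 T=4 G=6 C=6): 3' end GC has 2 G/C ✓; longest run = 2 ✓; GC 12/20 = 60.0% ✓ — passes.
Primer 2 (25 nt, A=5 T=4 G=8 C=8): 3' end AC has 1 G/C ✓; longest run = 2 ✓; GC 16/25 = 64.0% ✓ — passes.
Primer 3 (19 nt, A=6 T=6 G=4 C=3): 3' end TT has 0 G/C, need ≥1 ✗; longest run = 3 ✓; GC 7/19 = 36.8%, outside 37.6–65.5% ✗ — fails.

Primer 1 and Primer 2.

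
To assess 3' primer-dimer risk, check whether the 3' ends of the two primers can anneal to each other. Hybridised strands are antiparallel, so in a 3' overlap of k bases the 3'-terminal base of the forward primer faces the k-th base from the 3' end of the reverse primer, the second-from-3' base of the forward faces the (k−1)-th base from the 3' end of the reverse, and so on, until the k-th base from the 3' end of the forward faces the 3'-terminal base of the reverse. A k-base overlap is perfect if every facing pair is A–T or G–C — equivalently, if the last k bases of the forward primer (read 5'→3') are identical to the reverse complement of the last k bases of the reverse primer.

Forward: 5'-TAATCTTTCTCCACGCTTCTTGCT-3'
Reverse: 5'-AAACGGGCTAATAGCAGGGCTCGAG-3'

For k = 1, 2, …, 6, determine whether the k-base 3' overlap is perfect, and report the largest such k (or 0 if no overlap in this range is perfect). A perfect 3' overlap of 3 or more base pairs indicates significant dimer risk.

Last 6 bases (5'→3') — forward …CTTGCT, reverse …CTCGAG.
Reverse complement of the reverse primer's last 6 bases: CTCGAG; its first k bases are the reverse complement of the reverse primer's last k bases, so a perfect k-base overlap needs the forward primer's last k bases to equal them.
Comparing (forward last k vs required): k=1: T vs C ✗; k=2: CT vs CT ✓; k=3: GCT vs CTC ✗; k=4: TGCT vs CTCG ✗; k=5: TTGCT vs CTCGA ✗; k=6: CTTGCT vs CTCGAG ✗.
Only k = 2 is perfect, so the longest perfect 3' overlap is 2.

Longest perfect overlap: 2 complementary base pairs; below the dimer-risk threshold (threshold 3).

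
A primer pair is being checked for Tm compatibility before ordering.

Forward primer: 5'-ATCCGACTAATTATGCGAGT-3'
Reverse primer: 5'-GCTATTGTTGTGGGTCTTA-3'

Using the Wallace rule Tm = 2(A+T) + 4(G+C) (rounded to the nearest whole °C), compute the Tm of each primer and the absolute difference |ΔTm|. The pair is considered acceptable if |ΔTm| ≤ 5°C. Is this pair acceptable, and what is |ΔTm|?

|ΔTm| = 2°C; the pair is acceptable.

Forward: A=6 T=6 G=4 C=4 → Tm = 2·12 + 4·8 = 56°C.
Reverse: A=2 T=9 G=6 C=2 → Tm = 2·11 + 4·8 = 54°C.
|ΔTm| = |56 − 54| = 2°C, ≤ 5°C.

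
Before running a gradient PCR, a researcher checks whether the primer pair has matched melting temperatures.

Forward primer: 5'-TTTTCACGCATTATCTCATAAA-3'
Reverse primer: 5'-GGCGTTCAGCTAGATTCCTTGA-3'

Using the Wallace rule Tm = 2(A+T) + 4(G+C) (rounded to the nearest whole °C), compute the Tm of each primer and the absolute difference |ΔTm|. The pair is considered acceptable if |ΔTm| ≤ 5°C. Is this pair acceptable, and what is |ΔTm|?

Forward: A=7 T=9 G=1 C=5 → Tm = 2·16 + 4·6 = 56°C.
Reverse: A=4 T=7 G=6 C=5 → Tm = 2·11 + 4·11 = 66°C.
|ΔTm| = |56 − 66| = 10°C, > 5°C.

|ΔTm| = 10°C; the pair is not acceptable.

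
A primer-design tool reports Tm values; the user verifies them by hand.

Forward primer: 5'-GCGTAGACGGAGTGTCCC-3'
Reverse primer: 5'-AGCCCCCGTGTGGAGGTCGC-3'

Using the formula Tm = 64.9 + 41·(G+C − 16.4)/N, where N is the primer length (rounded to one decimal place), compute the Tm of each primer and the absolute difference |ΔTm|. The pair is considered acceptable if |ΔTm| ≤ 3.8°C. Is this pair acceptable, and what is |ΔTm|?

|ΔTm| = 7.1°C; the pair is not acceptable.

Forward: G+C = 12, N = 18 → Tm = 64.9 + 41·(12 − 16.4)/18 = 54.9°C.
Reverse: G+C = 15, N = 20 → Tm = 64.9 + 41·(15 − 16.4)/20 = 62.0°C.
|ΔTm| = |54.9 − 62.0| = 7.1°C, > 3.8°C.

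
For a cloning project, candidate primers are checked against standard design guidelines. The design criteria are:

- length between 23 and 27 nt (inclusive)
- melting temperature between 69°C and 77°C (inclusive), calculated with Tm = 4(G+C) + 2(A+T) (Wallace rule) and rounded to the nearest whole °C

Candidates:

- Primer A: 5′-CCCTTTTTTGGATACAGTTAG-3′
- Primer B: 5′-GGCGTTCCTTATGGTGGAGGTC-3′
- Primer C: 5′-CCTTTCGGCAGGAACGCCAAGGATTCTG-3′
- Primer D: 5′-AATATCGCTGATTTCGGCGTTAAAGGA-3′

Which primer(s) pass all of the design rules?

Primer A (21 nt, A=4 T=9 G=4 C=4): length 21, outside 23–27 ✗; Tm = 2·13 + 4·8 = 58°C, outside 69–77°C ✗ — fails.
Primer B (22 nt, A=2 T=7 G=9 C=4): length 22, outside 23–27 ✗; Tm = 2·9 + 4·13 = 70°C ✓ — fails.
Primer C (28 nt, A=6 T=6 G=8 C=8): length 28, outside 23–27 ✗; Tm = 2·12 + 4·16 = 88°C, outside 69–77°C ✗ — fails.
Primer D (27 nt, A=8 T=8 G=7 C=4): length 27 ✓; Tm = 2·16 + 4·11 = 76°C ✓ — passes.

Primer D only.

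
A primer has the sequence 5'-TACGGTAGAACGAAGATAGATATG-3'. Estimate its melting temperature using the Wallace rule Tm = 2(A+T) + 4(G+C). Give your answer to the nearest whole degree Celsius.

Base counts: A=10, T=5, G=7, C=2 (length 24).
Tm = 2·(10+5) + 4·(7+2) = 2·15 + 4·9 = 30 + 36 = 66°C.

66°C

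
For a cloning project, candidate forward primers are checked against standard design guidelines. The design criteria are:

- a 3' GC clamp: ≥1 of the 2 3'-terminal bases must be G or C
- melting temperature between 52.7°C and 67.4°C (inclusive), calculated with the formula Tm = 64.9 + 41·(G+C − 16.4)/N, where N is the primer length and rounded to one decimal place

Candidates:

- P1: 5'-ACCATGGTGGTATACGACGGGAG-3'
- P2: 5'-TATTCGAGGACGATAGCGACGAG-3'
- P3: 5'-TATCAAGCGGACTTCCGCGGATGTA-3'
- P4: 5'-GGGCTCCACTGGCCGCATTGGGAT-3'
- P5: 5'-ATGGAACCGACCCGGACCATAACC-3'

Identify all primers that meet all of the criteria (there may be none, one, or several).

P1 (23 nt, A=6 T=4 G=9 C=4): 3' end AG has 1 G/C ✓; Tm = 64.9 + 41·(13 − 16.4)/23 = 58.8°C ✓ — passes.
P2 (23 nt, A=7 T=4 G=8 C=4): 3' end AG has 1 G/C ✓; Tm = 64.9 + 41·(12 − 16.4)/23 = 57.1°C ✓ — passes.
P3 (25 nt, A=6 T=6 G=7 C=6): 3' end TA has 0 G/C, need ≥1 ✗; Tm = 64.9 + 41·(13 − 16.4)/25 = 59.3°C ✓ — fails.
P4 (24 nt, A=3 T=5 G=9 C=7): 3' end AT has 0 G/C, need ≥1 ✗; Tm = 64.9 + 41·(16 − 16.4)/24 = 64.2°C ✓ — fails.
P5 (24 nt, A=8 T=2 G=5 C=9): 3' end CC has 2 G/C ✓; Tm = 64.9 + 41·(14 − 16.4)/24 = 60.8°C ✓ — passes.

P1, P2 and P5.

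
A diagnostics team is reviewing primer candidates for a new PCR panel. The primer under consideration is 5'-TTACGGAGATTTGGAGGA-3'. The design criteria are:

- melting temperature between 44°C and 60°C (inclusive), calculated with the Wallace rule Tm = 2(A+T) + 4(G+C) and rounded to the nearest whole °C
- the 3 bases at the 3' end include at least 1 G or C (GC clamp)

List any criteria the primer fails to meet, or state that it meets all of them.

Meets all criteria.

Base counts: A=5, T=5, G=7, C=1 (length 18).
Tm: Tm = 2·10 + 4·8 = 52°C ✓
GC clamp: 3' end GGA has 2 G/C ✓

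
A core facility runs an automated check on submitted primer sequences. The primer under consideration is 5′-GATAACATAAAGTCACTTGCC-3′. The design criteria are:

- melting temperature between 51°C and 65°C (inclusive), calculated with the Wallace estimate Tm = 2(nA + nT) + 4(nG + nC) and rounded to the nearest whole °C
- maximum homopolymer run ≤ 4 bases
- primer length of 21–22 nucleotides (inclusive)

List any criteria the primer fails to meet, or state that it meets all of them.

Base counts: A=8, T=5, G=3, C=5 (length 21).
Tm: Tm = 2·13 + 4·8 = 58°C ✓
homopolymer run: longest run = 3 ✓
length: length 21 ✓

Meets all criteria.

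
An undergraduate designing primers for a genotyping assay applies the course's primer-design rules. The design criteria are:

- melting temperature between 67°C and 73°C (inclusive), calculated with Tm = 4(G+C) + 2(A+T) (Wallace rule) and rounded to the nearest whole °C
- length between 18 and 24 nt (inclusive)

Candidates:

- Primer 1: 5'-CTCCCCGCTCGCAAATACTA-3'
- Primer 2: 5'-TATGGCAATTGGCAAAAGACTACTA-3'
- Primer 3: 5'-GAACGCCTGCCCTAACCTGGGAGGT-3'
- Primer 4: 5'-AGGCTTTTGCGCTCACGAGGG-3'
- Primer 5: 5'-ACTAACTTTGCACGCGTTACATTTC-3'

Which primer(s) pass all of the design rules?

Primer 4 only.

Primer 1 (20 nt, A=5 T=4 G=2 C=9): Tm = 2·9 + 4·11 = 62°C, outside 67–73°C ✗; length 20 ✓ — fails.
Primer 2 (25 nt, A=10 T=6 G=5 C=4): Tm = 2·16 + 4·9 = 68°C ✓; length 25, outside 18–24 ✗ — fails.
Primer 3 (25 nt, A=5 T=4 G=8 C=8): Tm = 2·9 + 4·16 = 82°C, outside 67–73°C ✗; length 25, outside 18–24 ✗ — fails.
Primer 4 (21 nt, A=3 T=5 G=8 C=5): Tm = 2·8 + 4·13 = 68°C ✓; length 21 ✓ — passes.
Primer 5 (25 nt, A=6 T=9 G=3 C=7): Tm = 2·15 + 4·10 = 70°C ✓; length 25, outside 18–24 ✗ — fails.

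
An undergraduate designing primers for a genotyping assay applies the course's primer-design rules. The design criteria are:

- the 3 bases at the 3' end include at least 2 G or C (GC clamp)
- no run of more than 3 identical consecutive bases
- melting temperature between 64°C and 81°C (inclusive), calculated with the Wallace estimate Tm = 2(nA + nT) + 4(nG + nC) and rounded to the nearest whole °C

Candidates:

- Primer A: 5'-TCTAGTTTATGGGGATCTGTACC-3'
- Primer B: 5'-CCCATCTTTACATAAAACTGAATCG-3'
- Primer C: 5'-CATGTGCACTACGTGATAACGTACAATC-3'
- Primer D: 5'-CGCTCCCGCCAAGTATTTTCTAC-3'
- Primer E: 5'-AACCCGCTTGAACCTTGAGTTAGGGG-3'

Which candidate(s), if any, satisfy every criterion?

None of the candidates satisfy all criteria.

Primer A (23 nt, A=4 T=9 G=6 C=4): 3' end ACC has 2 G/C ✓; longest run = 4, exceeds 3 ✗; Tm = 2·13 + 4·10 = 66°C ✓ — fails.
Primer B (25 nt, A=9 T=7 G=2 C=7): 3' end TCG has 2 G/C ✓; longest run = 4, exceeds 3 ✗; Tm = 2·16 + 4·9 = 68°C ✓ — fails.
Primer C (28 nt, A=9 T=7 G=5 C=7): 3' end ATC has 1 G/C, need ≥2 ✗; longest run = 2 ✓; Tm = 2·16 + 4·12 = 80°C ✓ — fails.
Primer D (23 nt, A=4 T=7 G=3 C=9): 3' end TAC has 1 G/C, need ≥2 ✗; longest run = 4, exceeds 3 ✗; Tm = 2·11 + 4·12 = 70°C ✓ — fails.
Primer E (26 nt, A=6 T=6 G=8 C=6): 3' end GGG has 3 G/C ✓; longest run = 4, exceeds 3 ✗; Tm = 2·12 + 4·14 = 80°C ✓ — fails.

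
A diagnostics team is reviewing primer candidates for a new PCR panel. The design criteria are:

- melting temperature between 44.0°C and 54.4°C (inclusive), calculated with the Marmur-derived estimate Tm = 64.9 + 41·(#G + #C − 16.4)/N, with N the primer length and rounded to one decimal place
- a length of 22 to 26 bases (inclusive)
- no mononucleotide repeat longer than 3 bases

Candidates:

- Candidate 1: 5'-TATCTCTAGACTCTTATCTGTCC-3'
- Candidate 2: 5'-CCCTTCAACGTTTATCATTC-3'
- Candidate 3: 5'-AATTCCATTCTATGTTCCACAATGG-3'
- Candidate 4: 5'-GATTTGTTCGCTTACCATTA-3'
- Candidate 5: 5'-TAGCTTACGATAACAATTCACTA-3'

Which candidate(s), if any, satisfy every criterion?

Candidate 1, Candidate 3 and Candidate 5.

Candidate 1 (23 nt, A=4 T=10 G=2 C=7): Tm = 64.9 + 41·(9 − 16.4)/23 = 51.7°C ✓; length 23 ✓; longest run = 2 ✓ — passes.
Candidate 2 (20 nt, A=4 T=8 G=1 C=7): Tm = 64.9 + 41·(8 − 16.4)/20 = 47.7°C ✓; length 20, outside 22–26 ✗; longest run = 3 ✓ — fails.
Candidate 3 (25 nt, A=7 T=9 G=3 C=6): Tm = 64.9 + 41·(9 − 16.4)/25 = 52.8°C ✓; length 25 ✓; longest run = 2 ✓ — passes.
Candidate 4 (20 nt, A=4 T=9 G=3 C=4): Tm = 64.9 + 41·(7 − 16.4)/20 = 45.6°C ✓; length 20, outside 22–26 ✗; longest run = 3 ✓ — fails.
Candidate 5 (23 nt, A=9 T=7 G=2 C=5): Tm = 64.9 + 41·(7 − 16.4)/23 = 48.1°C ✓; length 23 ✓; longest run = 2 ✓ — passes.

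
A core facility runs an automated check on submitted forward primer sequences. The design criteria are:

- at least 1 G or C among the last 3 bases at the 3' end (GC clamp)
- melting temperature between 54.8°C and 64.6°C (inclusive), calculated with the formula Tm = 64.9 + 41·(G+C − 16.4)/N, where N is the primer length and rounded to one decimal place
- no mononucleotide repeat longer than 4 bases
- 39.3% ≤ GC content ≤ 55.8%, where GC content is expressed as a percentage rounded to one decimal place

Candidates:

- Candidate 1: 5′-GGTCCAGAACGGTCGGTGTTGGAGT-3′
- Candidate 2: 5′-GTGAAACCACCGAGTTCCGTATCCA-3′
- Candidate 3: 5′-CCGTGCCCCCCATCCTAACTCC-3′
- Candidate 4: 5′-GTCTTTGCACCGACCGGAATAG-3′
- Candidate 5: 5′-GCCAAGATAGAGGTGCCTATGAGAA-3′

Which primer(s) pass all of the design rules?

Candidate 2, Candidate 4 and Candidate 5.

Candidate 1 (25 nt, A=4 T=6 G=11 C=4): 3' end AGT has 1 G/C ✓; Tm = 64.9 + 41·(15 − 16.4)/25 = 62.6°C ✓; longest run = 2 ✓; GC 15/25 = 60.0%, outside 39.3–55.8% ✗ — fails.
Candidate 2 (25 nt, A=7 T=5 G=5 C=8): 3' end CCA has 2 G/C ✓; Tm = 64.9 + 41·(13 − 16.4)/25 = 59.3°C ✓; longest run = 3 ✓; GC 13/25 = 52.0% ✓ — passes.
Candidate 3 (22 nt, A=3 T=4 G=2 C=13): 3' end TCC has 2 G/C ✓; Tm = 64.9 + 41·(15 − 16.4)/22 = 62.3°C ✓; longest run = 6, exceeds 4 ✗; GC 15/22 = 68.2%, outside 39.3–55.8% ✗ — fails.
Candidate 4 (22 nt, A=5 T=5 G=6 C=6): 3' end TAG has 1 G/C ✓; Tm = 64.9 + 41·(12 − 16.4)/22 = 56.7°C ✓; longest run = 3 ✓; GC 12/22 = 54.5% ✓ — passes.
Candidate 5 (25 nt, A=9 T=4 G=8 C=4): 3' end GAA has 1 G/C ✓; Tm = 64.9 + 41·(12 − 16.4)/25 = 57.7°C ✓; longest run = 2 ✓; GC 12/25 = 48.0% ✓ — passes.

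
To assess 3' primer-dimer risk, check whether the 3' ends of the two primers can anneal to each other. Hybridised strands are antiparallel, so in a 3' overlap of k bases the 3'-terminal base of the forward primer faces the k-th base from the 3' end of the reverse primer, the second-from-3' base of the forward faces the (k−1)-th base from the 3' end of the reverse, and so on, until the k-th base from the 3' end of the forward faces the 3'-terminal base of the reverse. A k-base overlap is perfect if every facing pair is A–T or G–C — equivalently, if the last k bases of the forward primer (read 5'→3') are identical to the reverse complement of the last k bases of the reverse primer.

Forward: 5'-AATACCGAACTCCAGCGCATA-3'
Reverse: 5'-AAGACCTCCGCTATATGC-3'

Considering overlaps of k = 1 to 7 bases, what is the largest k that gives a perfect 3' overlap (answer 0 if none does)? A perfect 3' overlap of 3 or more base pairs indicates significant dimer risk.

Last 7 bases (5'→3') — forward …GCGCATA, reverse …TATATGC.
Reverse complement of the reverse primer's last 7 bases: GCATATA; its first k bases are the reverse complement of the reverse primer's last k bases, so a perfect k-base overlap needs the forward primer's last k bases to equal them.
Comparing (forward last k vs required): k=1: A vs G ✗; k=2: TA vs GC ✗; k=3: ATA vs GCA ✗; k=4: CATA vs GCAT ✗; k=5: GCATA vs GCATA ✓; k=6: CGCATA vs GCATAT ✗; k=7: GCGCATA vs GCATATA ✗.
Only k = 5 is perfect, so the longest perfect 3' overlap is 5.

Longest perfect overlap: 5 complementary base pairs; significant dimer risk (threshold 3).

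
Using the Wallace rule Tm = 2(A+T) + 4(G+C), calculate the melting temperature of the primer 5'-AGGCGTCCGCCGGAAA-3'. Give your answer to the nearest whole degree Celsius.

Base counts: A=4, T=1, G=6, C=5 (length 16).
Tm = 2·(4+1) + 4·(6+5) = 2·5 + 4·11 = 10 + 44 = 54°C.

54°C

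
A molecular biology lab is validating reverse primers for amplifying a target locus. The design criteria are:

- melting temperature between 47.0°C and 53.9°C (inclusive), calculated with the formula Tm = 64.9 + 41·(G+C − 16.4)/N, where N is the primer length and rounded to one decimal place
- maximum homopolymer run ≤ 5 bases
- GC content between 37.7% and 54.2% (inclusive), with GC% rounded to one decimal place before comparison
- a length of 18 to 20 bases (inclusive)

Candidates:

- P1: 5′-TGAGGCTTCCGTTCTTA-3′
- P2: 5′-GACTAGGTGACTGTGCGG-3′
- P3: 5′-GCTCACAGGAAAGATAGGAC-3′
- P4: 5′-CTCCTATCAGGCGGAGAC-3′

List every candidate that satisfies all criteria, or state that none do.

P1 (17 nt, A=2 T=7 G=4 C=4): Tm = 64.9 + 41·(8 − 16.4)/17 = 44.6°C, outside 47.0–53.9°C ✗; longest run = 2 ✓; GC 8/17 = 47.1% ✓; length 17, outside 18–20 ✗ — fails.
P2 (18 nt, A=3 T=4 G=8 C=3): Tm = 64.9 + 41·(11 − 16.4)/18 = 52.6°C ✓; longest run = 2 ✓; GC 11/18 = 61.1%, outside 37.7–54.2% ✗; length 18 ✓ — fails.
P3 (20 nt, A=8 T=2 G=6 C=4): Tm = 64.9 + 41·(10 − 16.4)/20 = 51.8°C ✓; longest run = 3 ✓; GC 10/20 = 50.0% ✓; length 20 ✓ — passes.
P4 (18 nt, A=4 T=3 G=5 C=6): Tm = 64.9 + 41·(11 − 16.4)/18 = 52.6°C ✓; longest run = 2 ✓; GC 11/18 = 61.1%, outside 37.7–54.2% ✗; length 18 ✓ — fails.

P3 only.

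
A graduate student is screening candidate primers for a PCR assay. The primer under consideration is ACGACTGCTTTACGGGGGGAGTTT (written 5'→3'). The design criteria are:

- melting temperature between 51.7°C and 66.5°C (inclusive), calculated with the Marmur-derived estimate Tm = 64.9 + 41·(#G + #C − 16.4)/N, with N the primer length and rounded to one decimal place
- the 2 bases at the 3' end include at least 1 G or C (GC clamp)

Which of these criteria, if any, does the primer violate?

Fails: GC clamp.

Base counts: A=4, T=7, G=9, C=4 (length 24).
Tm: Tm = 64.9 + 41·(13 − 16.4)/24 = 59.1°C ✓
GC clamp: 3' end TT has 0 G/C, need ≥1 ✗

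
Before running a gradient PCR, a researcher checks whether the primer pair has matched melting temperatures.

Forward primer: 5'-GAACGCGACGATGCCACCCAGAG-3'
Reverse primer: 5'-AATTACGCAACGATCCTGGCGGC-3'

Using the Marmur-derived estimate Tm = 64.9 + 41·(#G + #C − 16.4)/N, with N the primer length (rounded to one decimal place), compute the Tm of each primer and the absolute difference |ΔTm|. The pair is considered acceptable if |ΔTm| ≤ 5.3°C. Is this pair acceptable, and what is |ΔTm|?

Forward: G+C = 15, N = 23 → Tm = 64.9 + 41·(15 − 16.4)/23 = 62.4°C.
Reverse: G+C = 13, N = 23 → Tm = 64.9 + 41·(13 − 16.4)/23 = 58.8°C.
|ΔTm| = |62.4 − 58.8| = 3.6°C, ≤ 5.3°C.

|ΔTm| = 3.6°C; the pair is acceptable.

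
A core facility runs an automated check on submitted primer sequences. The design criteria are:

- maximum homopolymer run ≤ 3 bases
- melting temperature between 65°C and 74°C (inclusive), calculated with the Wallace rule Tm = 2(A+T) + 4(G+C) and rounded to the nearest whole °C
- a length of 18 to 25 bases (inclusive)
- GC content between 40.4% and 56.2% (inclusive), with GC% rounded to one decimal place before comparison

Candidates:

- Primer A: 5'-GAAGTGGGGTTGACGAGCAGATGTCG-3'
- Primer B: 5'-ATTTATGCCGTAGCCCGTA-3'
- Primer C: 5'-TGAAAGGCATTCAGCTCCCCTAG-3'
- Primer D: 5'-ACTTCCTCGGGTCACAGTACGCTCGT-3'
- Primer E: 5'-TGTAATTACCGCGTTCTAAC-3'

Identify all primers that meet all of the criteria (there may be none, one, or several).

Primer A (26 nt, A=6 T=5 G=12 C=3): longest run = 4, exceeds 3 ✗; Tm = 2·11 + 4·15 = 82°C, outside 65–74°C ✗; length 26, outside 18–25 ✗; GC 15/26 = 57.7%, outside 40.4–56.2% ✗ — fails.
Primer B (19 nt, A=4 T=6 G=4 C=5): longest run = 3 ✓; Tm = 2·10 + 4·9 = 56°C, outside 65–74°C ✗; length 19 ✓; GC 9/19 = 47.4% ✓ — fails.
Primer C (23 nt, A=6 T=5 G=5 C=7): longest run = 4, exceeds 3 ✗; Tm = 2·11 + 4·12 = 70°C ✓; length 23 ✓; GC 12/23 = 52.2% ✓ — fails.
Primer D (26 nt, A=4 T=7 G=6 C=9): longest run = 3 ✓; Tm = 2·11 + 4·15 = 82°C, outside 65–74°C ✗; length 26, outside 18–25 ✗; GC 15/26 = 57.7%, outside 40.4–56.2% ✗ — fails.
Primer E (20 nt, A=5 T=7 G=3 C=5): longest run = 2 ✓; Tm = 2·12 + 4·8 = 56°C, outside 65–74°C ✗; length 20 ✓; GC 8/20 = 40.0%, outside 40.4–56.2% ✗ — fails.

None of the candidates satisfy all criteria.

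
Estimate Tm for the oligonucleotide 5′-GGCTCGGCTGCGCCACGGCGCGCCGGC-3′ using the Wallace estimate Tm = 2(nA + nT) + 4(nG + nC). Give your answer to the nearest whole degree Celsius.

102°C

Base counts: A=1, T=2, G=12, C=12 (length 27).
Tm = 2·(1+2) + 4·(12+12) = 2·3 + 4·24 = 6 + 96 = 102°C.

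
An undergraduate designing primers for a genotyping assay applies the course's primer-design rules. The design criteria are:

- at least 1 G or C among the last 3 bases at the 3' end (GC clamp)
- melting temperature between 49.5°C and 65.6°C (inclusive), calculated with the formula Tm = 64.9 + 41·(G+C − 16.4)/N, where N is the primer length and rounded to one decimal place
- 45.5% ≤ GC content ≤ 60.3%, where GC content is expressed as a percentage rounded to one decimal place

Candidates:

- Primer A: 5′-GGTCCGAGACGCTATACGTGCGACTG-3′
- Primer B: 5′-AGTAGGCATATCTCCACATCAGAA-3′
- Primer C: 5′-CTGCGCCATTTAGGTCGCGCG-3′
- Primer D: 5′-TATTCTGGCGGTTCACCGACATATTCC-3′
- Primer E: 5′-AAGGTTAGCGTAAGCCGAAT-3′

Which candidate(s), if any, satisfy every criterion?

Primer D only.

Primer A (26 nt, A=5 T=5 G=9 C=7): 3' end CTG has 2 G/C ✓; Tm = 64.9 + 41·(16 − 16.4)/26 = 64.3°C ✓; GC 16/26 = 61.5%, outside 45.5–60.3% ✗ — fails.
Primer B (24 nt, A=9 T=5 G=4 C=6): 3' end GAA has 1 G/C ✓; Tm = 64.9 + 41·(10 − 16.4)/24 = 54.0°C ✓; GC 10/24 = 41.7%, outside 45.5–60.3% ✗ — fails.
Primer C (21 nt, A=2 T=5 G=7 C=7): 3' end GCG has 3 G/C ✓; Tm = 64.9 + 41·(14 − 16.4)/21 = 60.2°C ✓; GC 14/21 = 66.7%, outside 45.5–60.3% ✗ — fails.
Primer D (27 nt, A=5 T=9 G=5 C=8): 3' end TCC has 2 G/C ✓; Tm = 64.9 + 41·(13 − 16.4)/27 = 59.7°C ✓; GC 13/27 = 48.1% ✓ — passes.
Primer E (20 nt, A=7 T=4 G=6 C=3): 3' end AAT has 0 G/C, need ≥1 ✗; Tm = 64.9 + 41·(9 − 16.4)/20 = 49.7°C ✓; GC 9/20 = 45.0%, outside 45.5–60.3% ✗ — fails.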